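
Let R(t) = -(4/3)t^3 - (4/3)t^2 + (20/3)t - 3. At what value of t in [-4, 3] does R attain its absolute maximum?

Differentiating, R'(t) = -4t^2 - (8/3)t + 20/3; which vanishes at t = -5/3 and t = 1.
Compare values at every candidate in [-4, 3]: R(-4) = 103/3,  R(-5/3) = -943/81,  R(1) = 1,  R(3) = -31.
Hence the absolute maximum is 103/3 at t = -4.

-4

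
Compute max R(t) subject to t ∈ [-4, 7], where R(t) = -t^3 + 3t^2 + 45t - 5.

170

The derivative is -3t^2 + 6t + 45, which vanishes at t = -3 and t = 5.
Evaluating at the critical points and endpoints: R(-4) = -73, R(-3) = -86, R(5) = 170, R(7) = 114.
The maximum over the interval is 170, attained at t = 5.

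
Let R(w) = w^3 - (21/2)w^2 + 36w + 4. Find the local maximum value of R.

89/2

Critical points: R'(w) = 3w^2 - 21w + 36 vanishes at w = 3, 4.
Since R''(w) = 6w - 21, we get R''(3) = -3 < 0 ⇒ local maximum; R''(4) = 3 > 0 ⇒ local minimum.
The local maximum is R(3) = 89/2.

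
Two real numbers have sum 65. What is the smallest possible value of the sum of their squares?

With a + b = 65, a^2 + b^2 = a^2 + (65 − a)^2.
The derivative 2a − 2(65 − a) = 4a − 130 vanishes at a = 65/2; second derivative 4 > 0, a minimum.
The minimum is 2·(65/2)^2 = 4225/2.

4225/2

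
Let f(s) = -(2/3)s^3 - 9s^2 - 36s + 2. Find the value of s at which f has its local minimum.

f'(s) = -2s^2 - 18s - 36. Setting f'(s) = 0 gives s ∈ {-6, -3}.
f''(s) = -4s - 18. f''(-6) = 6 > 0 ⇒ local minimum; f''(-3) = -6 < 0 ⇒ local maximum.
Thus f has its local minimum at s = -6, with value 38.

-6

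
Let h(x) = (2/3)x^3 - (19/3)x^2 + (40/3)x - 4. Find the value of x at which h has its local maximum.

4/3

Critical points: h'(x) = 2x^2 - (38/3)x + 40/3 vanishes at x = 4/3, 5.
Second-derivative test with h''(x) = 4x - 38/3: h''(4/3) = -22/3 < 0 ⇒ local maximum; h''(5) = 22/3 > 0 ⇒ local minimum.
Thus h has its local maximum at x = 4/3, with value 332/81.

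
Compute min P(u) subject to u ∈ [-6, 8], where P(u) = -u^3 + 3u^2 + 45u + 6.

The derivative is -3u^2 + 6u + 45, which vanishes at u = -3 and u = 5.
Evaluating at the critical points and endpoints: P(-6) = 60,  P(-3) = -75,  P(5) = 181,  P(8) = 46.
Hence the absolute minimum is -75 at u = -3.

-75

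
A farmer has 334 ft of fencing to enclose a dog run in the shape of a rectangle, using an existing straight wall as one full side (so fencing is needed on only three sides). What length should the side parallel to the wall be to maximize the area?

167

Let the sides perpendicular to the wall have length x and the parallel side y, so 2x + y = 334 and the area is A = xy = x(334 − 2x).
A'(x) = 334 − 4x = 0 gives x = 167/2, and A''(x) = −4 < 0 confirms a maximum.
Then y = 334 − 2·167/2 = 167 and A = 27889/2.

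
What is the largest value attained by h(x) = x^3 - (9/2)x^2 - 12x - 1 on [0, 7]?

75/2

h'(x) = 3x^2 - 9x - 12, whose only zero in [0, 7] is x = 4.
Evaluating at the critical points and endpoints: h(0) = -1, h(4) = -57, h(7) = 75/2.
Hence the absolute maximum is 75/2 at x = 7.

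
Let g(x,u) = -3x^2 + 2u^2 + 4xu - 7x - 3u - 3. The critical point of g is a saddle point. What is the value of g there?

∂g/∂x = -6x + 4u - 7 = 0 and ∂g/∂u = 4x + 4u - 3 = 0, so (x, u) = (-2/5, 23/20).
The Hessian has g_{xx} = -6, g_{uu} = 4, g_{xu} = 4, giving D = -40 < 0, so the point is a saddle point.
g(-2/5, 23/20) = -133/40.

-133/40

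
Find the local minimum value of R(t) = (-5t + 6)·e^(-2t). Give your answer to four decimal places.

-0.0834

Differentiating with the product rule gives R'(t) = (10t - 17)·e^(-2t). Since e^(-2t) > 0, the only critical point is t = 17/10.
R''(17/10) has the same sign as 10 > 0, so this is a local minimum.
R(17/10) = (-5/2)·e^(-17/5) ≈ -0.0834.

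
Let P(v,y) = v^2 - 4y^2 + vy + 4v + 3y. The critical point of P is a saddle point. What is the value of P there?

∂P/∂v = 2v + y + 4 = 0 and ∂P/∂y = v - 8y + 3 = 0, so (v, y) = (-35/17, 2/17).
The Hessian has P_{vv} = 2, P_{yy} = -8, P_{vy} = 1, giving D = -17 < 0, so the point is a saddle point.
P(-35/17, 2/17) = -67/17.

-67/17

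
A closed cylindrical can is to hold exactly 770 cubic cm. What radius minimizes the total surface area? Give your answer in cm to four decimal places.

With radius r and height h, πr²h = 770 so h = 770/(πr²), and S(r) = 2πr² + 2πrh = 2πr² + 2·770/r.
S'(r) = 4πr − 2·770/r² = 0 ⇒ r³ = 770/(2π), so r ≈ 4.9671 and h = 2r ≈ 9.9342.
S''(r) = 4π + 4·770/r³ > 0, so this is the minimum; S ≈ 465.0593.

4.9671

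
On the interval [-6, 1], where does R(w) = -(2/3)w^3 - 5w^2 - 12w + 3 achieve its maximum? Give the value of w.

The derivative is -2w^2 - 10w - 12, which vanishes at w = -3 and w = -2.
Compare values at every candidate in [-6, 1]: R(-6) = 39,  R(-3) = 12,  R(-2) = 37/3,  R(1) = -44/3.
Hence the absolute maximum is 39 at w = -6.

-6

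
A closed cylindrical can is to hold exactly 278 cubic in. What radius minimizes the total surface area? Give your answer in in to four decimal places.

3.5369

With radius r and height h, πr²h = 278 so h = 278/(πr²), and S(r) = 2πr² + 2πrh = 2πr² + 2·278/r.
S'(r) = 4πr − 2·278/r² = 0 ⇒ r³ = 278/(2π), so r ≈ 3.5369 and h = 2r ≈ 7.0738.
S''(r) = 4π + 4·278/r³ > 0, so this is the minimum; S ≈ 235.8003.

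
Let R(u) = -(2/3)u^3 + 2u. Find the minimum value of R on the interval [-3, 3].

The derivative is -2u^2 + 2, which vanishes at u = -1 and u = 1.
Candidates: R(-3) = 12,  R(-1) = -4/3,  R(1) = 4/3,  R(3) = -12.
Hence the absolute minimum is -12 at u = 3.

-12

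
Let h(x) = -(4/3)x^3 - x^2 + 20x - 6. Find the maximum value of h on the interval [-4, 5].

58/3

Differentiating, h'(x) = -4x^2 - 2x + 20; which vanishes at x = -5/2 and x = 2.
Compare values at every candidate in [-4, 5]: h(-4) = -50/3; h(-5/2) = -497/12; h(2) = 58/3; h(5) = -293/3.
Hence the absolute maximum is 58/3 at x = 2.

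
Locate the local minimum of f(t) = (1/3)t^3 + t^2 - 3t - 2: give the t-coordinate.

f'(t) = t^2 + 2t - 3 = 0 at t = -3, 1.
Since f''(t) = 2t + 2, we get f''(-3) = -4 < 0 ⇒ local maximum; f''(1) = 4 > 0 ⇒ local minimum.
So the local minimum value is f(1) = -11/3.

1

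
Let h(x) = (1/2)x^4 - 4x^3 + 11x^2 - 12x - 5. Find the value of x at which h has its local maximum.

h'(x) = 2x^3 - 12x^2 + 22x - 12 = 0 at x = 1, 2, 3.
Second-derivative test with h''(x) = 6x^2 - 24x + 22: h''(1) = 4 > 0 ⇒ local minimum; h''(2) = -2 < 0 ⇒ local maximum; h''(3) = 4 > 0 ⇒ local minimum.
Thus h has its local maximum at x = 2, with value -9.

2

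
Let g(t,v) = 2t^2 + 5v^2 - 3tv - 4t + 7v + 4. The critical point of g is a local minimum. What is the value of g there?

∂g/∂t = 4t - 3v - 4 = 0 and ∂g/∂v = -3t + 10v + 7 = 0, so (t, v) = (19/31, -16/31).
The Hessian has g_{tt} = 4, g_{vv} = 10, g_{tv} = -3, giving D = 31 > 0 with g_{tt} > 0, so the point is a local minimum.
g(19/31, -16/31) = 30/31.

30/31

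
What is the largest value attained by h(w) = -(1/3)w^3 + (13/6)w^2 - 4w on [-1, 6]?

13/2

The derivative is -w^2 + (13/3)w - 4, which vanishes at w = 4/3 and w = 3.
Compare values at every candidate in [-1, 6]: h(-1) = 13/2, h(4/3) = -184/81, h(3) = -3/2, h(6) = -18.
Hence the absolute maximum is 13/2 at w = -1.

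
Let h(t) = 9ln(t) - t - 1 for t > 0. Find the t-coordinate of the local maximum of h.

h'(t) = 9/t − 1 = 0 gives t = 9.
h''(t) = -9/t², which is negative for t > 0, so this is a local maximum.
h(9) = 9·ln(9) - 9 - 1 ≈ 9.7750.

9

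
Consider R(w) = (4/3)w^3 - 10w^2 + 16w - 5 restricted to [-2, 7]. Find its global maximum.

Differentiating, R'(w) = 4w^2 - 20w + 16; which vanishes at w = 1 and w = 4.
Evaluating at the critical points and endpoints: R(-2) = -263/3; R(1) = 7/3; R(4) = -47/3; R(7) = 223/3.
So the maximum is R(7) = 223/3.

223/3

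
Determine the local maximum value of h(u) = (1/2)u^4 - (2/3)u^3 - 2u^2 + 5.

Critical points: h'(u) = 2u^3 - 2u^2 - 4u vanishes at u = -1, 0, 2.
h''(u) = 6u^2 - 4u - 4. h''(-1) = 6 > 0 ⇒ local minimum; h''(0) = -4 < 0 ⇒ local maximum; h''(2) = 12 > 0 ⇒ local minimum.
So the local maximum value is h(0) = 5.

5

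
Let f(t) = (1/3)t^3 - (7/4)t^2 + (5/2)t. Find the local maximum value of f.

13/12

f'(t) = t^2 - (7/2)t + 5/2 = 0 at t = 1, 5/2.
Second-derivative test with f''(t) = 2t - 7/2: f''(1) = -3/2 < 0 ⇒ local maximum; f''(5/2) = 3/2 > 0 ⇒ local minimum.
Thus f has its local maximum at t = 1, with value 13/12.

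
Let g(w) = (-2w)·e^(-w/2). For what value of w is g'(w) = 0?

2

Differentiating with the product rule gives g'(w) = (w - 2)·e^(-w/2). Since e^(-w/2) > 0, the only critical point is w = 2.
g''(2) has the same sign as 1 > 0, so this is a local minimum.
g(2) = (-4)·e^(-1) ≈ -1.4715.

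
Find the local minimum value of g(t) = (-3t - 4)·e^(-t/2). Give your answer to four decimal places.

By the product rule, g'(t) = ((3/2)t - 1)·e^(-t/2). Since e^(-t/2) > 0, the only critical point is t = 2/3.
g''(2/3) has the same sign as 3/2 > 0, so this is a local minimum.
g(2/3) = (-6)·e^(-1/3) ≈ -4.2992.

-4.2992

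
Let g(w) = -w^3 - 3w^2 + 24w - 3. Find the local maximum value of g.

25

g'(w) = -3w^2 - 6w + 24 = 0 at w = -4, 2.
Second-derivative test with g''(w) = -6w - 6: g''(-4) = 18 > 0 ⇒ local minimum; g''(2) = -18 < 0 ⇒ local maximum.
The local maximum is g(2) = 25.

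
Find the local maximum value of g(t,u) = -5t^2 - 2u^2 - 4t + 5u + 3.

277/40

∂g/∂t = -10t - 4 = 0 and ∂g/∂u = -4u + 5 = 0, so (t, u) = (-2/5, 5/4).
The Hessian has g_{tt} = -10, g_{uu} = -4, g_{tu} = 0, giving D = 40 > 0 with g_{tt} < 0, so the point is a local maximum.
g(-2/5, 5/4) = 277/40.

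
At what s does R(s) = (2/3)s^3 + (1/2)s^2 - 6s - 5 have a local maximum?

R'(s) = 2s^2 + s - 6. Setting R'(s) = 0 gives s ∈ {-2, 3/2}.
Since R''(s) = 4s + 1, we get R''(-2) = -7 < 0 ⇒ local maximum; R''(3/2) = 7 > 0 ⇒ local minimum.
Thus R has its local maximum at s = -2, with value 11/3.

-2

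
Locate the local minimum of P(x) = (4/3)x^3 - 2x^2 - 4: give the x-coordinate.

1

P'(x) = 4x^2 - 4x = 0 at x = 0, 1.
Since P''(x) = 8x - 4, we get P''(0) = -4 < 0 ⇒ local maximum; P''(1) = 4 > 0 ⇒ local minimum.
The local minimum is P(1) = -14/3.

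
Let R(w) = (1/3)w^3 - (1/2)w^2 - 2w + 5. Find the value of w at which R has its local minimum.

R'(w) = w^2 - w - 2. Setting R'(w) = 0 gives w ∈ {-1, 2}.
Since R''(w) = 2w - 1, we get R''(-1) = -3 < 0 ⇒ local maximum; R''(2) = 3 > 0 ⇒ local minimum.
So the local minimum value is R(2) = 5/3.

2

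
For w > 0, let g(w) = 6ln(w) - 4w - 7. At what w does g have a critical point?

g'(w) = 6/w − 4 = 0 gives w = 3/2.
g''(w) = -6/w², which is negative for w > 0, so this is a local maximum.
g(3/2) = 6·ln(3/2) - 6 - 7 ≈ -10.5672.

3/2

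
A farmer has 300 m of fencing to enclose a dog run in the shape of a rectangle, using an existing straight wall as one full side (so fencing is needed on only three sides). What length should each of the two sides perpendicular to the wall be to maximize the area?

Let the sides perpendicular to the wall have length x and the parallel side y, so 2x + y = 300 and the area is A = xy = x(300 − 2x).
A'(x) = 300 − 4x = 0 gives x = 75, and A''(x) = −4 < 0 confirms a maximum.
Then y = 300 − 2·75 = 150 and A = 11250.

75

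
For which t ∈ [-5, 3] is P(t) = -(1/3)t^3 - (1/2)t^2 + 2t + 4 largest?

The derivative is -t^2 - t + 2, which vanishes at t = -2 and t = 1.
Candidates: P(-5) = 139/6,  P(-2) = 2/3,  P(1) = 31/6,  P(3) = -7/2.
Hence the absolute maximum is 139/6 at t = -5.

-5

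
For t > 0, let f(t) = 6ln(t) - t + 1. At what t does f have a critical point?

f'(t) = 6/t − 1 = 0 gives t = 6.
f''(t) = -6/t², which is negative for t > 0, so this is a local maximum.
f(6) = 6·ln(6) - 6 + 1 ≈ 5.7506.

6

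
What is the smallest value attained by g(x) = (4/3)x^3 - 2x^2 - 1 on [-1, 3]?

-13/3

Differentiating, g'(x) = 4x^2 - 4x; which vanishes at x = 0 and x = 1.
Compare values at every candidate in [-1, 3]: g(-1) = -13/3, g(0) = -1, g(1) = -5/3, g(3) = 17.
Hence the absolute minimum is -13/3 at x = -1.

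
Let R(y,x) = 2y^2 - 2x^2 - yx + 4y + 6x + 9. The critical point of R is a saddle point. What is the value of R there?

217/17

∂R/∂y = 4y - x + 4 = 0 and ∂R/∂x = -y - 4x + 6 = 0, so (y, x) = (-10/17, 28/17).
The Hessian has R_{yy} = 4, R_{xx} = -4, R_{yx} = -1, giving D = -17 < 0, so the point is a saddle point.
R(-10/17, 28/17) = 217/17.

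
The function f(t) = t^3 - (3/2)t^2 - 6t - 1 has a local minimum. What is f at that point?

-11

Critical points: f'(t) = 3t^2 - 3t - 6 vanishes at t = -1, 2.
f''(t) = 6t - 3. f''(-1) = -9 < 0 ⇒ local maximum; f''(2) = 9 > 0 ⇒ local minimum.
Thus f has its local minimum at t = 2, with value -11.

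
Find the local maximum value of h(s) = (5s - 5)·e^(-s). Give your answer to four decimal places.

By the product rule, h'(s) = (-5s + 10)·e^(-s). Since e^(-s) > 0, the only critical point is s = 2.
h''(2) has the same sign as -5 < 0, so this is a local maximum.
h(2) = (5)·e^(-2) ≈ 0.6767.

0.6767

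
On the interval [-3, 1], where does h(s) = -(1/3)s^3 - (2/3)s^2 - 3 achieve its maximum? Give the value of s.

h'(s) = -s^2 - (4/3)s, which vanishes at s = -4/3 and s = 0.
Compare values at every candidate in [-3, 1]: h(-3) = 0, h(-4/3) = -275/81, h(0) = -3, h(1) = -4.
The maximum over the interval is 0, attained at s = -3.

-3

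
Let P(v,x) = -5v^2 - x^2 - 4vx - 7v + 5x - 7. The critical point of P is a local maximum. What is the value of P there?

143/2

∂P/∂v = -10v - 4x - 7 = 0 and ∂P/∂x = -4v - 2x + 5 = 0, so (v, x) = (-17/2, 39/2).
The Hessian has P_{vv} = -10, P_{xx} = -2, P_{vx} = -4, giving D = 4 > 0 with P_{vv} < 0, so the point is a local maximum.
P(-17/2, 39/2) = 143/2.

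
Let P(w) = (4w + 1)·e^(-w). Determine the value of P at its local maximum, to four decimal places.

Differentiating with the product rule gives P'(w) = (-4w + 3)·e^(-w). Since e^(-w) > 0, the only critical point is w = 3/4.
P''(3/4) has the same sign as -4 < 0, so this is a local maximum.
P(3/4) = (4)·e^(-3/4) ≈ 1.8895.

1.8895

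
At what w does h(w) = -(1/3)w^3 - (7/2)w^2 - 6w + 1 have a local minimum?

Critical points: h'(w) = -w^2 - 7w - 6 vanishes at w = -6, -1.
h''(w) = -2w - 7. h''(-6) = 5 > 0 ⇒ local minimum; h''(-1) = -5 < 0 ⇒ local maximum.
The local minimum is h(-6) = -17.

-6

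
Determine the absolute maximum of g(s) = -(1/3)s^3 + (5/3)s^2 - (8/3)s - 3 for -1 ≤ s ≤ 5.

5/3

The derivative is -s^2 + (10/3)s - 8/3, which vanishes at s = 4/3 and s = 2.
Candidates: g(-1) = 5/3; g(4/3) = -355/81; g(2) = -13/3; g(5) = -49/3.
The maximum over the interval is 5/3, attained at s = -1.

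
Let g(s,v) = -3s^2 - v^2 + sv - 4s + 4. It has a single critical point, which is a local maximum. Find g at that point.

∂g/∂s = -6s + v - 4 = 0 and ∂g/∂v = s - 2v = 0, so (s, v) = (-8/11, -4/11).
The Hessian has g_{ss} = -6, g_{vv} = -2, g_{sv} = 1, giving D = 11 > 0 with g_{ss} < 0, so the point is a local maximum.
g(-8/11, -4/11) = 60/11.

60/11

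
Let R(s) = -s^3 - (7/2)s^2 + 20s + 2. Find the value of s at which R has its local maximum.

R'(s) = -3s^2 - 7s + 20 = 0 at s = -4, 5/3.
Since R''(s) = -6s - 7, we get R''(-4) = 17 > 0 ⇒ local minimum; R''(5/3) = -17 < 0 ⇒ local maximum.
Thus R has its local maximum at s = 5/3, with value 1133/54.

5/3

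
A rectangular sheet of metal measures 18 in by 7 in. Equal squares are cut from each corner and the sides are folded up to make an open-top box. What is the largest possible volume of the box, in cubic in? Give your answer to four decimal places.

90.0707

With cut size x, the volume is V(x) = x(18 − 2x)(7 − 2x) for 0 < x < 3.5.
V'(x) = 12x^2 − 100x + 126. Setting V'(x) = 0 gives x ≈ 1.5473 (the root in (0, 3.5)).
V''(x) = 24x − 100 is negative there, so this is the maximum; V ≈ 90.0707.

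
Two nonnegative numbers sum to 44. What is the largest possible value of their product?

484

With x + y = 44, the product is P(x) = x(44 − x).
P'(x) = 44 − 2x = 0 gives x = 22; P'' = −2 < 0, so this is the maximum.
P = 22·22 = 484.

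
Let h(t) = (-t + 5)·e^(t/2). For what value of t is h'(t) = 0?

Differentiating with the product rule gives h'(t) = (-(1/2)t + 3/2)·e^(t/2). Since e^(t/2) > 0, the only critical point is t = 3.
h''(3) has the same sign as -1/2 < 0, so this is a local maximum.
h(3) = (2)·e^(3/2) ≈ 8.9634.

3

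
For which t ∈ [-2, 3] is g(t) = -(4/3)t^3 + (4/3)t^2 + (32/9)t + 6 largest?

-2

g'(t) = -4t^2 + (8/3)t + 32/9, which vanishes at t = -2/3 and t = 4/3.
Evaluating at the critical points and endpoints: g(-2) = 134/9,  g(-2/3) = 374/81,  g(4/3) = 806/81,  g(3) = -22/3.
Hence the absolute maximum is 134/9 at t = -2.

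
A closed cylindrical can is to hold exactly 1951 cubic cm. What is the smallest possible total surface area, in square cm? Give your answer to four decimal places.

With radius r and height h, πr²h = 1951 so h = 1951/(πr²), and S(r) = 2πr² + 2πrh = 2πr² + 2·1951/r.
S'(r) = 4πr − 2·1951/r² = 0 ⇒ r³ = 1951/(2π), so r ≈ 6.7716 and h = 2r ≈ 13.5432.
S''(r) = 4π + 4·1951/r³ > 0, so this is the minimum; S ≈ 864.3429.

864.3429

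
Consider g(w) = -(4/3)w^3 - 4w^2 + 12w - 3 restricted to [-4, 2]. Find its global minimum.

The derivative is -4w^2 - 8w + 12, which vanishes at w = -3 and w = 1.
Evaluating at the critical points and endpoints: g(-4) = -89/3,  g(-3) = -39,  g(1) = 11/3,  g(2) = -17/3.
The minimum over the interval is -39, attained at w = -3.

-39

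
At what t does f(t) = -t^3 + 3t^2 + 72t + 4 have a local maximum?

Critical points: f'(t) = -3t^2 + 6t + 72 vanishes at t = -4, 6.
Second-derivative test with f''(t) = -6t + 6: f''(-4) = 30 > 0 ⇒ local minimum; f''(6) = -30 < 0 ⇒ local maximum.
So the local maximum value is f(6) = 328.

6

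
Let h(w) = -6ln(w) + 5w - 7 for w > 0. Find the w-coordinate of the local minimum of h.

h'(w) = -6/w + 5 = 0 gives w = 6/5.
h''(w) = 6/w², which is positive for w > 0, so this is a local minimum.
h(6/5) = -6·ln(6/5) + 6 - 7 ≈ -2.0939.

6/5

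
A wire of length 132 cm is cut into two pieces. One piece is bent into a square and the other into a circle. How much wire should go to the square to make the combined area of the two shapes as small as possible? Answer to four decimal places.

73.9331

Let x be the length used for the square. Square side x/4; circle radius (132−x)/(2π).
A(x) = (x/4)² + π·((132−x)/(2π))² = x²/16 + (132−x)²/(4π) for 0 ≤ x ≤ 132. A'(x) = x/8 − (132−x)/(2π) = 0 gives x = 4·132/(π+4) ≈ 73.9331.
A'' = 1/8 + 1/(2π) > 0, so this gives the minimum combined area; x ≈ 73.9331 cm to the square.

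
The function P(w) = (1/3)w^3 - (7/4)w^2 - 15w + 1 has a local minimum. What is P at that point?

-80

P'(w) = w^2 - (7/2)w - 15 = 0 at w = -5/2, 6.
Second-derivative test with P''(w) = 2w - 7/2: P''(-5/2) = -17/2 < 0 ⇒ local maximum; P''(6) = 17/2 > 0 ⇒ local minimum.
So the local minimum value is P(6) = -80.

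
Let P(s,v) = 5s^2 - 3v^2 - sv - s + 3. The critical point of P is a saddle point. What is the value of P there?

∂P/∂s = 10s - v - 1 = 0 and ∂P/∂v = -s - 6v = 0, so (s, v) = (6/61, -1/61).
The Hessian has P_{ss} = 10, P_{vv} = -6, P_{sv} = -1, giving D = -61 < 0, so the point is a saddle point.
P(6/61, -1/61) = 180/61.

180/61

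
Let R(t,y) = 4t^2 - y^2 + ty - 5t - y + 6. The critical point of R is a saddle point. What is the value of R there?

∂R/∂t = 8t + y - 5 = 0 and ∂R/∂y = t - 2y - 1 = 0, so (t, y) = (11/17, -3/17).
The Hessian has R_{tt} = 8, R_{yy} = -2, R_{ty} = 1, giving D = -17 < 0, so the point is a saddle point.
R(11/17, -3/17) = 76/17.

76/17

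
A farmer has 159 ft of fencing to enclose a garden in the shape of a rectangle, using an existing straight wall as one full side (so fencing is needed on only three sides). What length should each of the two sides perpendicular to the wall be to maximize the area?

159/4

Let the sides perpendicular to the wall have length x and the parallel side y, so 2x + y = 159 and the area is A = xy = x(159 − 2x).
A'(x) = 159 − 4x = 0 gives x = 159/4, and A''(x) = −4 < 0 confirms a maximum.
Then y = 159 − 2·159/4 = 159/2 and A = 25281/8.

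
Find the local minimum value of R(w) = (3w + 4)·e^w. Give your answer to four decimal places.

By the product rule, R'(w) = (3w + 7)·e^w. Since e^w > 0, the only critical point is w = -7/3.
R''(-7/3) has the same sign as 3 > 0, so this is a local minimum.
R(-7/3) = (-3)·e^(-7/3) ≈ -0.2909.

-0.2909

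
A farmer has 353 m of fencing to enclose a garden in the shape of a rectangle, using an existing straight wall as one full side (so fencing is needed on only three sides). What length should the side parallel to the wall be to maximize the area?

Let the sides perpendicular to the wall have length x and the parallel side y, so 2x + y = 353 and the area is A = xy = x(353 − 2x).
A'(x) = 353 − 4x = 0 gives x = 353/4, and A''(x) = −4 < 0 confirms a maximum.
Then y = 353 − 2·353/4 = 353/2 and A = 124609/8.

353/2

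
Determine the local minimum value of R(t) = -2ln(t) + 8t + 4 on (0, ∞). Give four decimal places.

8.7726

R'(t) = -2/t + 8 = 0 gives t = 1/4.
R''(t) = 2/t², which is positive for t > 0, so this is a local minimum.
R(1/4) = -2·ln(1/4) + 2 + 4 ≈ 8.7726.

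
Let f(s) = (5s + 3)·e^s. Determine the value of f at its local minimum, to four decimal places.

-1.0095

By the product rule, f'(s) = (5s + 8)·e^s. Since e^s > 0, the only critical point is s = -8/5.
f''(-8/5) has the same sign as 5 > 0, so this is a local minimum.
f(-8/5) = (-5)·e^(-8/5) ≈ -1.0095.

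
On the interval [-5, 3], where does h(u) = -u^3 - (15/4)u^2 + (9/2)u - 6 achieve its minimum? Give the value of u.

3

The derivative is -3u^2 - (15/2)u + 9/2, which vanishes at u = -3 and u = 1/2.
Evaluating at the critical points and endpoints: h(-5) = 11/4,  h(-3) = -105/4,  h(1/2) = -77/16,  h(3) = -213/4.
The minimum over the interval is -213/4, attained at u = 3.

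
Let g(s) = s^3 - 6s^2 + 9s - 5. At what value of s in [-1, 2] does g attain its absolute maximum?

g'(s) = 3s^2 - 12s + 9, whose only zero in [-1, 2] is s = 1.
Compare values at every candidate in [-1, 2]: g(-1) = -21, g(1) = -1, g(2) = -3.
Hence the absolute maximum is -1 at s = 1.

1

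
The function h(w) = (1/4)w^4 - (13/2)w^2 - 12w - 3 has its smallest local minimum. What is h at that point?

Critical points: h'(w) = w^3 - 13w - 12 vanishes at w = -3, -1, 4.
h''(w) = 3w^2 - 13. h''(-3) = 14 > 0 ⇒ local minimum; h''(-1) = -10 < 0 ⇒ local maximum; h''(4) = 35 > 0 ⇒ local minimum.
The smallest local minimum is h(4) = -91.

-91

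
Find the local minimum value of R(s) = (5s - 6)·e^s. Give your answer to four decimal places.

Differentiating with the product rule gives R'(s) = (5s - 1)·e^s. Since e^s > 0, the only critical point is s = 1/5.
R''(1/5) has the same sign as 5 > 0, so this is a local minimum.
R(1/5) = (-5)·e^(1/5) ≈ -6.1070.

-6.1070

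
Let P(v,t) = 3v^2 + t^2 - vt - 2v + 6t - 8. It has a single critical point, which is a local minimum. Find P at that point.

-188/11

∂P/∂v = 6v - t - 2 = 0 and ∂P/∂t = -v + 2t + 6 = 0, so (v, t) = (-2/11, -34/11).
The Hessian has P_{vv} = 6, P_{tt} = 2, P_{vt} = -1, giving D = 11 > 0 with P_{vv} > 0, so the point is a local minimum.
P(-2/11, -34/11) = -188/11.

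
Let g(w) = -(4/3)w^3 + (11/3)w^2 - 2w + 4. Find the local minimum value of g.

g'(w) = -4w^2 + (22/3)w - 2 = 0 at w = 1/3, 3/2.
Since g''(w) = -8w + 22/3, we get g''(1/3) = 14/3 > 0 ⇒ local minimum; g''(3/2) = -14/3 < 0 ⇒ local maximum.
So the local minimum value is g(1/3) = 299/81.

299/81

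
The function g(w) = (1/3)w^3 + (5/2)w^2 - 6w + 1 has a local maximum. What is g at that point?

Critical points: g'(w) = w^2 + 5w - 6 vanishes at w = -6, 1.
g''(w) = 2w + 5. g''(-6) = -7 < 0 ⇒ local maximum; g''(1) = 7 > 0 ⇒ local minimum.
Thus g has its local maximum at w = -6, with value 55.

55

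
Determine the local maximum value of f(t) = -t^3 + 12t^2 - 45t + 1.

f'(t) = -3t^2 + 24t - 45 = 0 at t = 3, 5.
Second-derivative test with f''(t) = -6t + 24: f''(3) = 6 > 0 ⇒ local minimum; f''(5) = -6 < 0 ⇒ local maximum.
So the local maximum value is f(5) = -49.

-49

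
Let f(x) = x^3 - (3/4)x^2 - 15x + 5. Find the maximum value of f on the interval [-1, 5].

The derivative is 3x^2 - (3/2)x - 15, whose only zero in [-1, 5] is x = 5/2.
Compare values at every candidate in [-1, 5]: f(-1) = 73/4,  f(5/2) = -345/16,  f(5) = 145/4.
Hence the absolute maximum is 145/4 at x = 5.

145/4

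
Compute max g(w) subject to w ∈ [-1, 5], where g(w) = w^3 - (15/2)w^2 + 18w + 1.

57/2

Differentiating, g'(w) = 3w^2 - 15w + 18; which vanishes at w = 2 and w = 3.
Candidates: g(-1) = -51/2, g(2) = 15, g(3) = 29/2, g(5) = 57/2.
The maximum over the interval is 57/2, attained at w = 5.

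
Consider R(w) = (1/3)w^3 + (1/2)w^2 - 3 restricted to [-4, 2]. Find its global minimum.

-49/3

Differentiating, R'(w) = w^2 + w; which vanishes at w = -1 and w = 0.
Candidates: R(-4) = -49/3; R(-1) = -17/6; R(0) = -3; R(2) = 5/3.
The minimum over the interval is -49/3, attained at w = -4.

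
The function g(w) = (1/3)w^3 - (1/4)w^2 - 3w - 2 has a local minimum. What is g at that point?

Critical points: g'(w) = w^2 - (1/2)w - 3 vanishes at w = -3/2, 2.
Since g''(w) = 2w - 1/2, we get g''(-3/2) = -7/2 < 0 ⇒ local maximum; g''(2) = 7/2 > 0 ⇒ local minimum.
So the local minimum value is g(2) = -19/3.

-19/3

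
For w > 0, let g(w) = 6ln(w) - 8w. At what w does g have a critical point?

3/4

g'(w) = 6/w − 8 = 0 gives w = 3/4.
g''(w) = -6/w², which is negative for w > 0, so this is a local maximum.
g(3/4) = 6·ln(3/4) - 6 ≈ -7.7261.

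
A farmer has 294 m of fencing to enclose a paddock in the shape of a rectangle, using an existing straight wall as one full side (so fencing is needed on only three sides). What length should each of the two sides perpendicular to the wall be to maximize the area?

Let the sides perpendicular to the wall have length x and the parallel side y, so 2x + y = 294 and the area is A = xy = x(294 − 2x).
A'(x) = 294 − 4x = 0 gives x = 147/2, and A''(x) = −4 < 0 confirms a maximum.
Then y = 294 − 2·147/2 = 147 and A = 21609/2.

147/2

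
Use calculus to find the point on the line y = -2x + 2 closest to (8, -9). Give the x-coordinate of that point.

6

Minimize D(x)^2 = (x - 8)^2 + (-2x + 11)^2.
d/dx[D^2] = 2(x - 8) + 2·(-2)·(-2x + 11) = 0 ⇒ x = 6.
Then y = -10 and the distance is √(5) ≈ 2.2361.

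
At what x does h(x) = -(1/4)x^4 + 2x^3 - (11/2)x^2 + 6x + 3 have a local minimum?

h'(x) = -x^3 + 6x^2 - 11x + 6 = 0 at x = 1, 2, 3.
Second-derivative test with h''(x) = -3x^2 + 12x - 11: h''(1) = -2 < 0 ⇒ local maximum; h''(2) = 1 > 0 ⇒ local minimum; h''(3) = -2 < 0 ⇒ local maximum.
Thus h has its local minimum at x = 2, with value 5.

2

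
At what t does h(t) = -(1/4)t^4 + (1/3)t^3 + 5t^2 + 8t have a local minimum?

-1

h'(t) = -t^3 + t^2 + 10t + 8. Setting h'(t) = 0 gives t ∈ {-2, -1, 4}.
Since h''(t) = -3t^2 + 2t + 10, we get h''(-2) = -6 < 0 ⇒ local maximum; h''(-1) = 5 > 0 ⇒ local minimum; h''(4) = -30 < 0 ⇒ local maximum.
The local minimum is h(-1) = -43/12.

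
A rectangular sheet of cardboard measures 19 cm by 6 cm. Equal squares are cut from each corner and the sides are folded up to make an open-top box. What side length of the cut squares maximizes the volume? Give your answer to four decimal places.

1.3629

With cut size x, the volume is V(x) = x(19 − 2x)(6 − 2x) for 0 < x < 3.
V'(x) = 12x^2 − 100x + 114. Setting V'(x) = 0 gives x ≈ 1.3629 (the root in (0, 3)).
V''(x) = 24x − 100 is negative there, so this is the maximum; V ≈ 72.6221.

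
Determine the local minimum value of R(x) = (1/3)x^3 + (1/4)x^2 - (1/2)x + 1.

R'(x) = x^2 + (1/2)x - 1/2. Setting R'(x) = 0 gives x ∈ {-1, 1/2}.
Second-derivative test with R''(x) = 2x + 1/2: R''(-1) = -3/2 < 0 ⇒ local maximum; R''(1/2) = 3/2 > 0 ⇒ local minimum.
The local minimum is R(1/2) = 41/48.

41/48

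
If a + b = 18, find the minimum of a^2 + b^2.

162

With a + b = 18, a^2 + b^2 = a^2 + (18 − a)^2.
The derivative 2a − 2(18 − a) = 4a − 36 vanishes at a = 9; second derivative 4 > 0, a minimum.
The minimum is 2·(9)^2 = 162.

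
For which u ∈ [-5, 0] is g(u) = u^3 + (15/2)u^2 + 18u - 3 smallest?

-5

Differentiating, g'(u) = 3u^2 + 15u + 18; which vanishes at u = -3 and u = -2.
Candidates: g(-5) = -61/2,  g(-3) = -33/2,  g(-2) = -17,  g(0) = -3.
Hence the absolute minimum is -61/2 at u = -5.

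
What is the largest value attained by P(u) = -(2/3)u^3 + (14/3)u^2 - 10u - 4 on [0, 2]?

-4

P'(u) = -2u^2 + (28/3)u - 10, whose only zero in [0, 2] is u = 5/3.
Evaluating at the critical points and endpoints: P(0) = -4,  P(5/3) = -874/81,  P(2) = -32/3.
So the maximum is P(0) = -4.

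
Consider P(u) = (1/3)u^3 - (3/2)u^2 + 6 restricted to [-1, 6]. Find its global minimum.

3/2

The derivative is u^2 - 3u, which vanishes at u = 0 and u = 3.
Compare values at every candidate in [-1, 6]: P(-1) = 25/6,  P(0) = 6,  P(3) = 3/2,  P(6) = 24.
So the minimum is P(3) = 3/2.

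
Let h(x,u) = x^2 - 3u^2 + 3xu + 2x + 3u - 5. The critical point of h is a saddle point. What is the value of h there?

∂h/∂x = 2x + 3u + 2 = 0 and ∂h/∂u = 3x - 6u + 3 = 0, so (x, u) = (-1, 0).
The Hessian has h_{xx} = 2, h_{uu} = -6, h_{xu} = 3, giving D = -21 < 0, so the point is a saddle point.
h(-1, 0) = -6.

-6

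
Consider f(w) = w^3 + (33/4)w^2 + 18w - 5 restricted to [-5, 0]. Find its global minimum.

Differentiating, f'(w) = 3w^2 + (33/2)w + 18; which vanishes at w = -4 and w = -3/2.
Candidates: f(-5) = -55/4,  f(-4) = -9,  f(-3/2) = -269/16,  f(0) = -5.
Hence the absolute minimum is -269/16 at w = -3/2.

-269/16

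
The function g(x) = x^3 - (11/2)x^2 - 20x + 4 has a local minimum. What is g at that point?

g'(x) = 3x^2 - 11x - 20. Setting g'(x) = 0 gives x ∈ {-4/3, 5}.
Since g''(x) = 6x - 11, we get g''(-4/3) = -19 < 0 ⇒ local maximum; g''(5) = 19 > 0 ⇒ local minimum.
The local minimum is g(5) = -217/2.

-217/2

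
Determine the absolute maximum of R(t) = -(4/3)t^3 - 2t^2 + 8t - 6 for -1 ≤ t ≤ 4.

The derivative is -4t^2 - 4t + 8, whose only zero in [-1, 4] is t = 1.
Compare values at every candidate in [-1, 4]: R(-1) = -44/3,  R(1) = -4/3,  R(4) = -274/3.
Hence the absolute maximum is -4/3 at t = 1.

-4/3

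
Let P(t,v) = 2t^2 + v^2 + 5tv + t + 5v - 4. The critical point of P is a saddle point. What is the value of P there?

-42/17

∂P/∂t = 4t + 5v + 1 = 0 and ∂P/∂v = 5t + 2v + 5 = 0, so (t, v) = (-23/17, 15/17).
The Hessian has P_{tt} = 4, P_{vv} = 2, P_{tv} = 5, giving D = -17 < 0, so the point is a saddle point.
P(-23/17, 15/17) = -42/17.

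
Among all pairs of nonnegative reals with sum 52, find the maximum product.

676

With x + y = 52, the product is P(x) = x(52 − x).
P'(x) = 52 − 2x = 0 gives x = 26; P'' = −2 < 0, so this is the maximum.
P = 26·26 = 676.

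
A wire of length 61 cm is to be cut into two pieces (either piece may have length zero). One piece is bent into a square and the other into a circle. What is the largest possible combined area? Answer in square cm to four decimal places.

296.1078

Let x be the length used for the square. Square side x/4; circle radius (61−x)/(2π).
A(x) = (x/4)² + π·((61−x)/(2π))² = x²/16 + (61−x)²/(4π) for 0 ≤ x ≤ 61. A'(x) = x/8 − (61−x)/(2π) = 0 gives x = 4·61/(π+4) ≈ 34.1660.
A'' > 0, so the interior critical point is a minimum; the maximum is at an endpoint. A(0) = 296.1078 and A(61) = 232.5625, so the largest area is 296.1078.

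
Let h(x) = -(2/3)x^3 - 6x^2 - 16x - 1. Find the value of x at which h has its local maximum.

-2

Critical points: h'(x) = -2x^2 - 12x - 16 vanishes at x = -4, -2.
h''(x) = -4x - 12. h''(-4) = 4 > 0 ⇒ local minimum; h''(-2) = -4 < 0 ⇒ local maximum.
The local maximum is h(-2) = 37/3.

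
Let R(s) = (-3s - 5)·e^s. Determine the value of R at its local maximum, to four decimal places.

0.2085

By the product rule, R'(s) = (-3s - 8)·e^s. Since e^s > 0, the only critical point is s = -8/3.
R''(-8/3) has the same sign as -3 < 0, so this is a local maximum.
R(-8/3) = (3)·e^(-8/3) ≈ 0.2085.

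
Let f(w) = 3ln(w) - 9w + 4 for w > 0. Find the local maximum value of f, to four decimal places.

f'(w) = 3/w − 9 = 0 gives w = 1/3.
f''(w) = -3/w², which is negative for w > 0, so this is a local maximum.
f(1/3) = 3·ln(1/3) - 3 + 4 ≈ -2.2958.

-2.2958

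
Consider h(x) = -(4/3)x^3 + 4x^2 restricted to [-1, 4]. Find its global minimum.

Differentiating, h'(x) = -4x^2 + 8x; which vanishes at x = 0 and x = 2.
Evaluating at the critical points and endpoints: h(-1) = 16/3,  h(0) = 0,  h(2) = 16/3,  h(4) = -64/3.
The minimum over the interval is -64/3, attained at x = 4.

-64/3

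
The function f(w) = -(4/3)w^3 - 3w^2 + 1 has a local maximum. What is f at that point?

f'(w) = -4w^2 - 6w = 0 at w = -3/2, 0.
Second-derivative test with f''(w) = -8w - 6: f''(-3/2) = 6 > 0 ⇒ local minimum; f''(0) = -6 < 0 ⇒ local maximum.
So the local maximum value is f(0) = 1.

1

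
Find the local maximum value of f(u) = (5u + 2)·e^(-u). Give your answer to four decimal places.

f'(u) = 5·e^(-u) + (5u + 2)·(-1)·e^(-u) = (-5u + 3)·e^(-u). Since e^(-u) > 0, the only critical point is u = 3/5.
f''(3/5) has the same sign as -5 < 0, so this is a local maximum.
f(3/5) = (5)·e^(-3/5) ≈ 2.7441.

2.7441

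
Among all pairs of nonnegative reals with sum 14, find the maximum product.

With x + y = 14, the product is P(x) = x(14 − x).
P'(x) = 14 − 2x = 0 gives x = 7; P'' = −2 < 0, so this is the maximum.
P = 7·7 = 49.

49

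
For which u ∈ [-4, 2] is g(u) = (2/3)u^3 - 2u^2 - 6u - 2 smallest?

Differentiating, g'(u) = 2u^2 - 4u - 6; whose only zero in [-4, 2] is u = -1.
Candidates: g(-4) = -158/3,  g(-1) = 4/3,  g(2) = -50/3.
The minimum over the interval is -158/3, attained at u = -4.

-4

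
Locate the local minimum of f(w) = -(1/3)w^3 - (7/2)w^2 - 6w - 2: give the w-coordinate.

-6

Critical points: f'(w) = -w^2 - 7w - 6 vanishes at w = -6, -1.
Second-derivative test with f''(w) = -2w - 7: f''(-6) = 5 > 0 ⇒ local minimum; f''(-1) = -5 < 0 ⇒ local maximum.
So the local minimum value is f(-6) = -20.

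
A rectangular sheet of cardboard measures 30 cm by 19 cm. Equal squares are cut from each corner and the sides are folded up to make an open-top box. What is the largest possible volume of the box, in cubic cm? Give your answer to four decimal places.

970.3790

With cut size x, the volume is V(x) = x(30 − 2x)(19 − 2x) for 0 < x < 9.5.
V'(x) = 12x^2 − 196x + 570. Setting V'(x) = 0 gives x ≈ 3.7855 (the root in (0, 9.5)).
V''(x) = 24x − 196 is negative there, so this is the maximum; V ≈ 970.3790.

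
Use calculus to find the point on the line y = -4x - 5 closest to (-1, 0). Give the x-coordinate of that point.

-21/17

Minimize D(x)^2 = (x + 1)^2 + (-4x - 5)^2.
d/dx[D^2] = 2(x + 1) + 2·(-4)·(-4x - 5) = 0 ⇒ x = -21/17.
Then y = -1/17 and the distance is √(1/17) ≈ 0.2425.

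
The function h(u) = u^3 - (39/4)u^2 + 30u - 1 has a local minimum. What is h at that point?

27

h'(u) = 3u^2 - (39/2)u + 30 = 0 at u = 5/2, 4.
Since h''(u) = 6u - 39/2, we get h''(5/2) = -9/2 < 0 ⇒ local maximum; h''(4) = 9/2 > 0 ⇒ local minimum.
Thus h has its local minimum at u = 4, with value 27.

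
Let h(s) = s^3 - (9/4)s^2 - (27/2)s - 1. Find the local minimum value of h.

h'(s) = 3s^2 - (9/2)s - 27/2 = 0 at s = -3/2, 3.
Second-derivative test with h''(s) = 6s - 9/2: h''(-3/2) = -27/2 < 0 ⇒ local maximum; h''(3) = 27/2 > 0 ⇒ local minimum.
Thus h has its local minimum at s = 3, with value -139/4.

-139/4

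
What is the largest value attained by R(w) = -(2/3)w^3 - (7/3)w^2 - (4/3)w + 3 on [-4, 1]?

Differentiating, R'(w) = -2w^2 - (14/3)w - 4/3; which vanishes at w = -2 and w = -1/3.
Candidates: R(-4) = 41/3; R(-2) = 5/3; R(-1/3) = 260/81; R(1) = -4/3.
The maximum over the interval is 41/3, attained at w = -4.

41/3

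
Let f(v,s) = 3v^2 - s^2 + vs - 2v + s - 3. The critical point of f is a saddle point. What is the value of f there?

-38/13

∂f/∂v = 6v + s - 2 = 0 and ∂f/∂s = v - 2s + 1 = 0, so (v, s) = (3/13, 8/13).
The Hessian has f_{vv} = 6, f_{ss} = -2, f_{vs} = 1, giving D = -13 < 0, so the point is a saddle point.
f(3/13, 8/13) = -38/13.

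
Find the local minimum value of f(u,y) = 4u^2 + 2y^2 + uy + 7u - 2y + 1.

-97/31

∂f/∂u = 8u + y + 7 = 0 and ∂f/∂y = u + 4y - 2 = 0, so (u, y) = (-30/31, 23/31).
The Hessian has f_{uu} = 8, f_{yy} = 4, f_{uy} = 1, giving D = 31 > 0 with f_{uu} > 0, so the point is a local minimum.
f(-30/31, 23/31) = -97/31.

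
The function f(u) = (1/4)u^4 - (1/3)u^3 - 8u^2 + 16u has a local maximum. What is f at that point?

f'(u) = u^3 - u^2 - 16u + 16. Setting f'(u) = 0 gives u ∈ {-4, 1, 4}.
f''(u) = 3u^2 - 2u - 16. f''(-4) = 40 > 0 ⇒ local minimum; f''(1) = -15 < 0 ⇒ local maximum; f''(4) = 24 > 0 ⇒ local minimum.
So the local maximum value is f(1) = 95/12.

95/12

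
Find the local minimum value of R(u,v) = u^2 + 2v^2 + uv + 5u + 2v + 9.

∂R/∂u = 2u + v + 5 = 0 and ∂R/∂v = u + 4v + 2 = 0, so (u, v) = (-18/7, 1/7).
The Hessian has R_{uu} = 2, R_{vv} = 4, R_{uv} = 1, giving D = 7 > 0 with R_{uu} > 0, so the point is a local minimum.
R(-18/7, 1/7) = 19/7.

19/7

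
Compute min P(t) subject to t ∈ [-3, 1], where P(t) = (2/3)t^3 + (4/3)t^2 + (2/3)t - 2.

-10

The derivative is 2t^2 + (8/3)t + 2/3, which vanishes at t = -1 and t = -1/3.
Candidates: P(-3) = -10, P(-1) = -2, P(-1/3) = -170/81, P(1) = 2/3.
So the minimum is P(-3) = -10.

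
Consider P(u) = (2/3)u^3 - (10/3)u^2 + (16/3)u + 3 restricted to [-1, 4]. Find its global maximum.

The derivative is 2u^2 - (20/3)u + 16/3, which vanishes at u = 4/3 and u = 2.
Evaluating at the critical points and endpoints: P(-1) = -19/3,  P(4/3) = 467/81,  P(2) = 17/3,  P(4) = 41/3.
The maximum over the interval is 41/3, attained at u = 4.

41/3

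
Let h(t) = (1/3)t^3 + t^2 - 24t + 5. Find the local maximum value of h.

Critical points: h'(t) = t^2 + 2t - 24 vanishes at t = -6, 4.
Second-derivative test with h''(t) = 2t + 2: h''(-6) = -10 < 0 ⇒ local maximum; h''(4) = 10 > 0 ⇒ local minimum.
Thus h has its local maximum at t = -6, with value 113.

113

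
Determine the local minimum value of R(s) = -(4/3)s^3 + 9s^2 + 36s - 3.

-129/4

Critical points: R'(s) = -4s^2 + 18s + 36 vanishes at s = -3/2, 6.
Second-derivative test with R''(s) = -8s + 18: R''(-3/2) = 30 > 0 ⇒ local minimum; R''(6) = -30 < 0 ⇒ local maximum.
The local minimum is R(-3/2) = -129/4.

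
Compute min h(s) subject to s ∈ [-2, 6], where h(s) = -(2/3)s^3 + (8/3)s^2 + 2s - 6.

The derivative is -2s^2 + (16/3)s + 2, which vanishes at s = -1/3 and s = 3.
Candidates: h(-2) = 6; h(-1/3) = -514/81; h(3) = 6; h(6) = -42.
Hence the absolute minimum is -42 at s = 6.

-42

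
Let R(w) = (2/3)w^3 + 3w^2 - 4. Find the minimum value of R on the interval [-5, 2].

-37/3

Differentiating, R'(w) = 2w^2 + 6w; which vanishes at w = -3 and w = 0.
Compare values at every candidate in [-5, 2]: R(-5) = -37/3, R(-3) = 5, R(0) = -4, R(2) = 40/3.
So the minimum is R(-5) = -37/3.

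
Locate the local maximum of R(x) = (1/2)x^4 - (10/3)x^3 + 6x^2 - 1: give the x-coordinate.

R'(x) = 2x^3 - 10x^2 + 12x. Setting R'(x) = 0 gives x ∈ {0, 2, 3}.
Since R''(x) = 6x^2 - 20x + 12, we get R''(0) = 12 > 0 ⇒ local minimum; R''(2) = -4 < 0 ⇒ local maximum; R''(3) = 6 > 0 ⇒ local minimum.
The local maximum is R(2) = 13/3.

2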